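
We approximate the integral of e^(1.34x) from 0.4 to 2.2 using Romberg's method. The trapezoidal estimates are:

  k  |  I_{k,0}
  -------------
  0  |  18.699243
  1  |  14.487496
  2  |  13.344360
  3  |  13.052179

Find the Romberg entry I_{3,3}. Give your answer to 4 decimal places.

Richardson extrapolation on the trapezoidal column (denominator 4−1=3):
I_{1,1} = (4·14.487496 − 18.699243) / 3 = 13.083580
I_{2,1} = 13.344360 + (13.344360 − 14.487496)/3 = 12.963315
I_{3,1} = 13.052179 + (13.052179 − 13.344360)/3 = 12.954785
I_{2,2} = 12.963315 + (12.963315 − 13.083580)/15 = 12.955297
I_{3,2} = (16·12.954785 − 12.963315) / 15 = 12.954216
I_{3,3} = (64·12.954216 − 12.955297) / 63 = 12.954199

12.9542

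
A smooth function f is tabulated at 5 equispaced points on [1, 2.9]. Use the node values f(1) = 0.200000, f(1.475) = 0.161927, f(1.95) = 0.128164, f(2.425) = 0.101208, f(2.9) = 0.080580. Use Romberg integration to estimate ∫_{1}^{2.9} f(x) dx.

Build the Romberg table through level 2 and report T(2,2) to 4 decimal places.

T(0,0) (trapezoid, 1 panel, h=1.9000): 0.266551
T(1,0) (trapezoid, 2 panels, h=0.9500): 0.255031
T(2,0) (trapezoid, 4 panels, h=0.4750): 0.252505
T(1,1) = 0.255031 + (0.255031 − 0.266551)/3 = 0.251191
T(2,1) = 0.252505 + (0.252505 − 0.255031)/3 = 0.251663
T(2,2) = 0.251663 + (0.251663 − 0.251191)/15 = 0.251694

0.2517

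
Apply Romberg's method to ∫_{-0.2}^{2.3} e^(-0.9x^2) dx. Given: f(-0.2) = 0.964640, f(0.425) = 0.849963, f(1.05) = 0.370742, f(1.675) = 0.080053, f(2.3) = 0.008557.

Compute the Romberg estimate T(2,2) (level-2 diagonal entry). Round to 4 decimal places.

1.1395

T(0,0) (trapezoid, 1 panel, h=2.5000): 1.216496
T(1,0) (trapezoid, 2 panels, h=1.2500): 1.071676
T(2,0) (trapezoid, 4 panels, h=0.6250): 1.117098
T(1,1) = 1.071676 + (1.071676 − 1.216496)/3 = 1.023403
T(2,1) = 1.117098 + (1.117098 − 1.071676)/3 = 1.132239
T(2,2) = 1.132239 + (1.132239 − 1.023403)/15 = 1.139495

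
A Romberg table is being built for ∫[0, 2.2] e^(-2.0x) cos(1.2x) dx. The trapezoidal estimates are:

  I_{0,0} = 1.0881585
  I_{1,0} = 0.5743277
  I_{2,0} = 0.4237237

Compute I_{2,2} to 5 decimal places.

0.37155

I_{1,1} = (4·0.5743277 − 1.0881585) / 3 = 0.4030508
I_{2,1} = (4·0.4237237 − 0.5743277) / 3 = 0.3735224
I_{2,2} = (16·0.3735224 − 0.4030508) / 15 = 0.3715538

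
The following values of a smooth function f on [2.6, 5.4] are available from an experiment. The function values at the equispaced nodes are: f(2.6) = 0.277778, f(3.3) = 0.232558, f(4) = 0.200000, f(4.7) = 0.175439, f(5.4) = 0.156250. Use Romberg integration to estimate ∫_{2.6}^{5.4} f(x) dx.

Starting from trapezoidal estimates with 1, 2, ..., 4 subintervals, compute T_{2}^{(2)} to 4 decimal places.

T_{0}^{(0)} (trapezoid, 1 panel, h=2.8000): 0.607639
T_{1}^{(0)} (trapezoid, 2 panels, h=1.4000): 0.583820
T_{2}^{(0)} (trapezoid, 4 panels, h=0.7000): 0.577508
T_{1}^{(1)} = 0.583820 + (0.583820 − 0.607639)/3 = 0.575880
T_{2}^{(1)} = 0.577508 + (0.577508 − 0.583820)/3 = 0.575404
T_{2}^{(2)} = 0.575404 + (0.575404 − 0.575880)/15 = 0.575372

0.5754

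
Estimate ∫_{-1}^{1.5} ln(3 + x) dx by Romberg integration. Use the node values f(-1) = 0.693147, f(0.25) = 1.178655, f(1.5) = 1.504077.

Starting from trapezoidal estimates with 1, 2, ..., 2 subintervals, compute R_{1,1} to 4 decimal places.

R_{0,0} (trapezoid, 1 panel, h=2.5000): 2.746530
R_{1,0} (trapezoid, 2 panels, h=1.2500): 2.846584
R_{1,1} = 2.846584 + (2.846584 − 2.746530)/3 = 2.879935

2.8799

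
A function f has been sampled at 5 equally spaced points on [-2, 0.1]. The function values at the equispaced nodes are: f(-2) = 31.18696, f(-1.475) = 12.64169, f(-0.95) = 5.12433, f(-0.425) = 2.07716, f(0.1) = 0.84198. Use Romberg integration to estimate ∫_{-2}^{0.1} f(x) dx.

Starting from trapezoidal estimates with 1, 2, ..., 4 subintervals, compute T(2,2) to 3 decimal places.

17.656

T(0,0) (trapezoid, 1 panel, h=2.1000): 33.63039
T(1,0) (trapezoid, 2 panels, h=1.0500): 22.19574
T(2,0) (trapezoid, 4 panels, h=0.5250): 18.82527
T(1,1) = 22.19574 + (22.19574 − 33.63039)/3 = 18.38419
T(2,1) = 18.82527 + (18.82527 − 22.19574)/3 = 17.70178
T(2,2) = 17.70178 + (17.70178 − 18.38419)/15 = 17.65629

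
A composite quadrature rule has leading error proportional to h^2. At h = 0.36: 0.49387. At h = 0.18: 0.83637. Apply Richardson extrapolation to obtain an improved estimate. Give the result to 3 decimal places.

The leading error scales as h^2; refining by a factor of 2 reduces it by 2^2 = 4.
Extrapolated value = (4·A(h/2) − A(h)) / (4 − 1)
= (4·0.83637 − 0.49387) / 3
= 2.85161 / 3 = 0.95054

0.951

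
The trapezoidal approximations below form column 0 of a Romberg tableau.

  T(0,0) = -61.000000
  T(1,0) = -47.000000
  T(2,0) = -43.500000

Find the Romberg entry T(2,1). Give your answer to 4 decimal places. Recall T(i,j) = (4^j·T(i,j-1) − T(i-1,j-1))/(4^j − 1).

T(2,1) = -43.500000 + (-43.500000 − (-47.000000))/3 = -42.333333

-42.3333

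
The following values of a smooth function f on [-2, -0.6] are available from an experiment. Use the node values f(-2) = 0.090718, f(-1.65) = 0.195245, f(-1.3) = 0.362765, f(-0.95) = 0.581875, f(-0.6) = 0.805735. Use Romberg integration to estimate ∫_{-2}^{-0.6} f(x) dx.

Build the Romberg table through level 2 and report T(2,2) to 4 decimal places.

T(0,0) (trapezoid, 1 panel, h=1.4000): 0.627517
T(1,0) (trapezoid, 2 panels, h=0.7000): 0.567694
T(2,0) (trapezoid, 4 panels, h=0.3500): 0.555839
T(1,1) = 0.567694 + (0.567694 − 0.627517)/3 = 0.547753
T(2,1) = 0.555839 + (0.555839 − 0.567694)/3 = 0.551887
T(2,2) = 0.551887 + (0.551887 − 0.547753)/15 = 0.552163

0.5522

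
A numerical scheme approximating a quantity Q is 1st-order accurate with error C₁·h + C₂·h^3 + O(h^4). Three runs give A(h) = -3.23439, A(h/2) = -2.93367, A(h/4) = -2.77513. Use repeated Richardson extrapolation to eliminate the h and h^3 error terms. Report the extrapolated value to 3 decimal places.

-2.614

First eliminate the h term (factor 2^1 = 2):
  B₁ = (2·(-2.93367) − (-3.23439))/1 = -2.63295
  B₂ = (2·(-2.77513) − (-2.93367))/1 = -2.61659
Then eliminate the h^3 term (factor 2^3 = 8):
  (8·(-2.61659) − (-2.63295))/7 = -2.61425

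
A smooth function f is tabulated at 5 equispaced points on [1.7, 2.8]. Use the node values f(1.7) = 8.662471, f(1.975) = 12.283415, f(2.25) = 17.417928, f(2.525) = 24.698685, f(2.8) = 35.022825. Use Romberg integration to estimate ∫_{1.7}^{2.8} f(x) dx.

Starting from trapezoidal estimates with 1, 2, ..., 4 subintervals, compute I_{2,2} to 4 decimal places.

I_{0,0} (trapezoid, 1 panel, h=1.1000): 24.026913
I_{1,0} (trapezoid, 2 panels, h=0.5500): 21.593317
I_{2,0} (trapezoid, 4 panels, h=0.2750): 20.966736
I_{1,1} = 21.593317 + (21.593317 − 24.026913)/3 = 20.782118
I_{2,1} = 20.966736 + (20.966736 − 21.593317)/3 = 20.757876
I_{2,2} = 20.757876 + (20.757876 − 20.782118)/15 = 20.756260

20.7563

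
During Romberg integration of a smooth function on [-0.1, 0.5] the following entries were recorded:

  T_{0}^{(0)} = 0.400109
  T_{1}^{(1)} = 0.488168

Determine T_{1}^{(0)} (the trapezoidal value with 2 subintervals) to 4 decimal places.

0.4662

From T_{1}^{(1)} = (4·T_{1}^{(0)} − T_{0}^{(0)})/3, solve for T_{1}^{(0)}:
4·T_{1}^{(0)} = 3·0.488168 + 0.400109 = 1.864613
T_{1}^{(0)} = 0.466153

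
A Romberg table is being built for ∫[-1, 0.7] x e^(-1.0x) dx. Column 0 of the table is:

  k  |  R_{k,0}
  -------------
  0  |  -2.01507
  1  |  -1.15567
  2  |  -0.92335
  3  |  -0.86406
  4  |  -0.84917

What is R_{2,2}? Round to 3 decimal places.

-0.844

Richardson extrapolation on the trapezoidal column (denominator 4−1=3):
R_{1,1} = (4·(-1.15567) − (-2.01507)) / 3 = -0.86920
R_{2,1} = (4·(-0.92335) − (-1.15567)) / 3 = -0.84591
R_{2,2} = -0.84591 + (-0.84591 − (-0.86920))/15 = -0.84436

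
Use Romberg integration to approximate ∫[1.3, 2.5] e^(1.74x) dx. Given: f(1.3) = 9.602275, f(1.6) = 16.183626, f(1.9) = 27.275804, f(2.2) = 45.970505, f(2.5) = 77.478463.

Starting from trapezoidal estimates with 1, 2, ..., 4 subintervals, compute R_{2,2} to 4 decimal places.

39.0108

R_{0,0} (trapezoid, 1 panel, h=1.2000): 52.248443
R_{1,0} (trapezoid, 2 panels, h=0.6000): 42.489704
R_{2,0} (trapezoid, 4 panels, h=0.3000): 39.891091
R_{1,1} = 42.489704 + (42.489704 − 52.248443)/3 = 39.236791
R_{2,1} = 39.891091 + (39.891091 − 42.489704)/3 = 39.024887
R_{2,2} = 39.024887 + (39.024887 − 39.236791)/15 = 39.010760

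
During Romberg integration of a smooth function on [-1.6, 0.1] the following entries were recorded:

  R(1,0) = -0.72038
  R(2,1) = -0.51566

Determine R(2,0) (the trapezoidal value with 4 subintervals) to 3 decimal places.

-0.567

From R(2,1) = (4·R(2,0) − R(1,0))/3, solve for R(2,0):
4·R(2,0) = 3·(-0.51566) + (-0.72038) = -2.26736
R(2,0) = -0.56684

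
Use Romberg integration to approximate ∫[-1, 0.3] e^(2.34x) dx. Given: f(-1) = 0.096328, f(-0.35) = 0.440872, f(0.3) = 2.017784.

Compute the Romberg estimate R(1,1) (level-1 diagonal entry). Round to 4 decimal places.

R(0,0) (trapezoid, 1 panel, h=1.3000): 1.374173
R(1,0) (trapezoid, 2 panels, h=0.6500): 0.973653
R(1,1) = 0.973653 + (0.973653 − 1.374173)/3 = 0.840146

0.8401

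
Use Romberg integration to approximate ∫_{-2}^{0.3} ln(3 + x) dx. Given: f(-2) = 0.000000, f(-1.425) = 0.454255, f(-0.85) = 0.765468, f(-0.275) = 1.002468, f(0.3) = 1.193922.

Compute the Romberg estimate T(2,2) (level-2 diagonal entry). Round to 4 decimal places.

T(0,0) (trapezoid, 1 panel, h=2.3000): 1.373010
T(1,0) (trapezoid, 2 panels, h=1.1500): 1.566793
T(2,0) (trapezoid, 4 panels, h=0.5750): 1.621012
T(1,1) = 1.566793 + (1.566793 − 1.373010)/3 = 1.631387
T(2,1) = 1.621012 + (1.621012 − 1.566793)/3 = 1.639085
T(2,2) = 1.639085 + (1.639085 − 1.631387)/15 = 1.639598

1.6396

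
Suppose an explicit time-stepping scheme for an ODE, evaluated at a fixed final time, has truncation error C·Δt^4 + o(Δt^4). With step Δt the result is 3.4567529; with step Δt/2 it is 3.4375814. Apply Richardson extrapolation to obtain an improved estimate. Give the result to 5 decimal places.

The leading error scales as Δt^4; refining by a factor of 2 reduces it by 2^4 = 16.
Extrapolated value = (16·A(Δt/2) − A(Δt)) / (16 − 1)
= (16·3.4375814 − 3.4567529) / 15
= 51.5445495 / 15 = 3.4363033

3.43630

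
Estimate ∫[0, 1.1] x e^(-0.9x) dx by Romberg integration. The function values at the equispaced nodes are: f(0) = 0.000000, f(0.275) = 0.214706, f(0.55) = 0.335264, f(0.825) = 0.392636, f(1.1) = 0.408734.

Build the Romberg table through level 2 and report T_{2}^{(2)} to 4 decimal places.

T_{0}^{(0)} (trapezoid, 1 panel, h=1.1000): 0.224804
T_{1}^{(0)} (trapezoid, 2 panels, h=0.5500): 0.296797
T_{2}^{(0)} (trapezoid, 4 panels, h=0.2750): 0.315418
T_{1}^{(1)} = 0.296797 + (0.296797 − 0.224804)/3 = 0.320795
T_{2}^{(1)} = 0.315418 + (0.315418 − 0.296797)/3 = 0.321625
T_{2}^{(2)} = 0.321625 + (0.321625 − 0.320795)/15 = 0.321680

0.3217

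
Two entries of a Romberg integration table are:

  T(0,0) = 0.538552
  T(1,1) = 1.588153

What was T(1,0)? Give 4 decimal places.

1.3258

From T(1,1) = (4·T(1,0) − T(0,0))/3, solve for T(1,0):
4·T(1,0) = 3·1.588153 + 0.538552 = 5.303011
T(1,0) = 1.325753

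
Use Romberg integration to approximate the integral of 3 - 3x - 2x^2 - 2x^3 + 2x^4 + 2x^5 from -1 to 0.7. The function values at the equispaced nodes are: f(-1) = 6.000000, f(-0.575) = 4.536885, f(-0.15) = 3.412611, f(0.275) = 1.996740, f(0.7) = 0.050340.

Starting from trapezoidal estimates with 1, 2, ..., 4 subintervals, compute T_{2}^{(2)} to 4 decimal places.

T_{0}^{(0)} (trapezoid, 1 panel, h=1.7000): 5.142789
T_{1}^{(0)} (trapezoid, 2 panels, h=0.8500): 5.472114
T_{2}^{(0)} (trapezoid, 4 panels, h=0.4250): 5.512848
T_{1}^{(1)} = 5.472114 + (5.472114 − 5.142789)/3 = 5.581889
T_{2}^{(1)} = 5.512848 + (5.512848 − 5.472114)/3 = 5.526426
T_{2}^{(2)} = 5.526426 + (5.526426 − 5.581889)/15 = 5.522728

5.5227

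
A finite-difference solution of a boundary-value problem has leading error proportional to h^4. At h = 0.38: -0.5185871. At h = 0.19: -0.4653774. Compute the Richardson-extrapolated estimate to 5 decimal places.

The leading error scales as h^4; refining by a factor of 2 reduces it by 2^4 = 16.
Extrapolated value = (16·A(h/2) − A(h)) / (16 − 1)
= (16·(-0.4653774) − (-0.5185871)) / 15
= -6.9274513 / 15 = -0.4618301

-0.46183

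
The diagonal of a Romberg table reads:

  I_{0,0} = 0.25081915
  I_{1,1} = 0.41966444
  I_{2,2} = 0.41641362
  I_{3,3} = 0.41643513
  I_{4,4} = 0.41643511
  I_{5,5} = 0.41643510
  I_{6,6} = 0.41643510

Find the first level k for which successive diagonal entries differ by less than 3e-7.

k = 4

|I_{1,1} − I_{0,0}| = 0.16884529 ≥ 3e-7
|I_{2,2} − I_{1,1}| = 0.00325082 ≥ 3e-7
|I_{3,3} − I_{2,2}| = 0.00002151 ≥ 3e-7
|I_{4,4} − I_{3,3}| = 0.00000002 < 3e-7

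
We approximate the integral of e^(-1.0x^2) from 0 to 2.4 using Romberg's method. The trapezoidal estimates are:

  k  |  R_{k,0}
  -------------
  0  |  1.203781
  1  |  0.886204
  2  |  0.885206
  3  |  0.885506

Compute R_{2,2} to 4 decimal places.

Richardson extrapolation on the trapezoidal column (denominator 4−1=3):
R_{1,1} = 0.886204 + (0.886204 − 1.203781)/3 = 0.780345
R_{2,1} = 0.885206 + (0.885206 − 0.886204)/3 = 0.884873
R_{2,2} = (16·0.884873 − 0.780345) / 15 = 0.891842

0.8918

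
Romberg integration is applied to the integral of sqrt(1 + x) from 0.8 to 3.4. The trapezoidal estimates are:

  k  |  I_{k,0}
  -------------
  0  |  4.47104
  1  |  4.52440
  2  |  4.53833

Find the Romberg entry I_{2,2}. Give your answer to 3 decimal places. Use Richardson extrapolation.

4.543

Richardson extrapolation on the trapezoidal column (denominator 4−1=3):
I_{1,1} = 4.52440 + (4.52440 − 4.47104)/3 = 4.54219
I_{2,1} = (4·4.53833 − 4.52440) / 3 = 4.54297
I_{2,2} = (16·4.54297 − 4.54219) / 15 = 4.54302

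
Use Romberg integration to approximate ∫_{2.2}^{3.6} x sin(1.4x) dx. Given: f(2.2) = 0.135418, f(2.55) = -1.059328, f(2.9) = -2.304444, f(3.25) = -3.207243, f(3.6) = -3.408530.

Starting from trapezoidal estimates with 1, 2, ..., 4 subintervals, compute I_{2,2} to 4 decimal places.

I_{0,0} (trapezoid, 1 panel, h=1.4000): -2.291178
I_{1,0} (trapezoid, 2 panels, h=0.7000): -2.758700
I_{2,0} (trapezoid, 4 panels, h=0.3500): -2.872650
I_{1,1} = -2.758700 + (-2.758700 − (-2.291178))/3 = -2.914541
I_{2,1} = -2.872650 + (-2.872650 − (-2.758700))/3 = -2.910633
I_{2,2} = -2.910633 + (-2.910633 − (-2.914541))/15 = -2.910372

-2.9104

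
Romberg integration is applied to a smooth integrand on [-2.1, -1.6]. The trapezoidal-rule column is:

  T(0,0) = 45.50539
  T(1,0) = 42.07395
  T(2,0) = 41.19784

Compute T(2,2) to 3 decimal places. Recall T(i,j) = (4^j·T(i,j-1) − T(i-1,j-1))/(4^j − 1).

40.904

T(1,1) = (4·42.07395 − 45.50539) / 3 = 40.93014
T(2,1) = (4·41.19784 − 42.07395) / 3 = 40.90580
T(2,2) = 40.90580 + (40.90580 − 40.93014)/15 = 40.90418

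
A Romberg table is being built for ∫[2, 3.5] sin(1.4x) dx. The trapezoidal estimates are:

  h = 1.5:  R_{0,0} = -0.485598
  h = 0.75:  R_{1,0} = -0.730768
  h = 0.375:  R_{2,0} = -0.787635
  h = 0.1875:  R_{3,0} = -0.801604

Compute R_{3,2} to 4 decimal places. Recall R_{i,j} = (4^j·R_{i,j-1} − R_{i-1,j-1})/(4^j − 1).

-0.8062

Richardson extrapolation on the trapezoidal column (denominator 4−1=3):
R_{2,1} = (4·(-0.787635) − (-0.730768)) / 3 = -0.806591
R_{3,1} = (4·(-0.801604) − (-0.787635)) / 3 = -0.806260
R_{3,2} = -0.806260 + (-0.806260 − (-0.806591))/15 = -0.806238
(Column j=1 coincides with Simpson's rule on the same nodes.)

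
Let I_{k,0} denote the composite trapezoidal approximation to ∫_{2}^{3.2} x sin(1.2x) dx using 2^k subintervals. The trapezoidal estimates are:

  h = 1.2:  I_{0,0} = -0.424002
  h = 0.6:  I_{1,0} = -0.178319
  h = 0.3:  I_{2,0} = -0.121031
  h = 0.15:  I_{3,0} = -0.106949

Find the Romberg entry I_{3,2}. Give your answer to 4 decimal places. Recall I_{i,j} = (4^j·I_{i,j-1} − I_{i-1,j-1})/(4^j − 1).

-0.1023

I_{2,1} = -0.121031 + (-0.121031 − (-0.178319))/3 = -0.101935
I_{3,1} = -0.106949 + (-0.106949 − (-0.121031))/3 = -0.102255
I_{3,2} = (16·(-0.102255) − (-0.101935)) / 15 = -0.102276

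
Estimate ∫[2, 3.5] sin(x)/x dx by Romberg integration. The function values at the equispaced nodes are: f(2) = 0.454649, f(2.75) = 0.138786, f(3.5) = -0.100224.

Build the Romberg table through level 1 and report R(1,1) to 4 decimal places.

R(0,0) (trapezoid, 1 panel, h=1.5000): 0.265819
R(1,0) (trapezoid, 2 panels, h=0.7500): 0.236999
R(1,1) = 0.236999 + (0.236999 − 0.265819)/3 = 0.227392

0.2274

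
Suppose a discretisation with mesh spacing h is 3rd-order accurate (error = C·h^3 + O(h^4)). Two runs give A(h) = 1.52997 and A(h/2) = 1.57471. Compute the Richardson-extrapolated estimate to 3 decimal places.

Extrapolated value = (8·A(h/2) − A(h)) / (8 − 1)
= (8·1.57471 − 1.52997) / 7
= 11.06771 / 7 = 1.58110

1.581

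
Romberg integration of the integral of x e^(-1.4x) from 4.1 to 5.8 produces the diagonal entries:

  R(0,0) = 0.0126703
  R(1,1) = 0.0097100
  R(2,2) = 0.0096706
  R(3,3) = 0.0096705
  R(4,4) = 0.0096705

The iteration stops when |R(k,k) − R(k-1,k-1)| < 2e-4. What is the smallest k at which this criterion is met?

k = 2

|R(1,1) − R(0,0)| = 0.0029603 ≥ 2e-4
|R(2,2) − R(1,1)| = 0.0000394 < 2e-4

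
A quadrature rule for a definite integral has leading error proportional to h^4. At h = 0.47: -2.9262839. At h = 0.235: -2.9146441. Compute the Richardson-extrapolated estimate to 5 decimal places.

The leading error scales as h^4; refining by a factor of 2 reduces it by 2^4 = 16.
Extrapolated value = (16·A(h/2) − A(h)) / (16 − 1)
= (16·(-2.9146441) − (-2.9262839)) / 15
= -43.7080217 / 15 = -2.9138681

-2.91387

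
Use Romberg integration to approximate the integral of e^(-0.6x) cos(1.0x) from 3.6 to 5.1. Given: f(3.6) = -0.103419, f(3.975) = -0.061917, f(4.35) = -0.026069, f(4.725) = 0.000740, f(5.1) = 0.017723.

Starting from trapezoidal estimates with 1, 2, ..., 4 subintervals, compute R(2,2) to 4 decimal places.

R(0,0) (trapezoid, 1 panel, h=1.5000): -0.064272
R(1,0) (trapezoid, 2 panels, h=0.7500): -0.051688
R(2,0) (trapezoid, 4 panels, h=0.3750): -0.048785
R(1,1) = -0.051688 + (-0.051688 − (-0.064272))/3 = -0.047493
R(2,1) = -0.048785 + (-0.048785 − (-0.051688))/3 = -0.047817
R(2,2) = -0.047817 + (-0.047817 − (-0.047493))/15 = -0.047839

-0.0478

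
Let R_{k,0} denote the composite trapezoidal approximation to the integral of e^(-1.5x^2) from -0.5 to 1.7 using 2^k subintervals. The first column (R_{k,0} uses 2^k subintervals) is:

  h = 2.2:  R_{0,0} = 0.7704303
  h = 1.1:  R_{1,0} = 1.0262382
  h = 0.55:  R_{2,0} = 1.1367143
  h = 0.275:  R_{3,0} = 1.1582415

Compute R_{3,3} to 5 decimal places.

1.16467

Richardson extrapolation on the trapezoidal column (denominator 4−1=3):
R_{1,1} = (4·1.0262382 − 0.7704303) / 3 = 1.1115075
R_{2,1} = (4·1.1367143 − 1.0262382) / 3 = 1.1735397
R_{3,1} = (4·1.1582415 − 1.1367143) / 3 = 1.1654172
R_{2,2} = (16·1.1735397 − 1.1115075) / 15 = 1.1776752
R_{3,2} = 1.1654172 + (1.1654172 − 1.1735397)/15 = 1.1648757
R_{3,3} = (64·1.1648757 − 1.1776752) / 63 = 1.1646725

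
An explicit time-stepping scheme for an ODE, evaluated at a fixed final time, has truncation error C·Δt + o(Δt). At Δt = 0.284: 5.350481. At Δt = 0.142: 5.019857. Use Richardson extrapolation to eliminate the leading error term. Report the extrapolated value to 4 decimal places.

4.6892

Extrapolated value = (2·A(Δt/2) − A(Δt)) / (2 − 1)
= (2·5.019857 − 5.350481) / 1
= 4.689233 / 1 = 4.689233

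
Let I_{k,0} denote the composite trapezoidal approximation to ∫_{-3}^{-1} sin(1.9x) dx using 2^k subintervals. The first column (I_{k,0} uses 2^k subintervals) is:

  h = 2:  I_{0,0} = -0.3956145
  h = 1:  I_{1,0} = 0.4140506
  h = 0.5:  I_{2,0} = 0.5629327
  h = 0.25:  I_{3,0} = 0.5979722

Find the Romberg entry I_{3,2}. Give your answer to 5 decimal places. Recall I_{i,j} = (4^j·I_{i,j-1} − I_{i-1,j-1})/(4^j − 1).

I_{2,1} = 0.5629327 + (0.5629327 − 0.4140506)/3 = 0.6125601
I_{3,1} = (4·0.5979722 − 0.5629327) / 3 = 0.6096520
I_{3,2} = (16·0.6096520 − 0.6125601) / 15 = 0.6094581

0.60946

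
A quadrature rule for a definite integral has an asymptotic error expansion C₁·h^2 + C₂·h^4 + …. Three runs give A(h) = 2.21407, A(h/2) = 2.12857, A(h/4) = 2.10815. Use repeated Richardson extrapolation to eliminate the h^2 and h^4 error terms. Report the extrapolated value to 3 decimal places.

2.101

First eliminate the h^2 term (factor 2^2 = 4):
  B₁ = (4·2.12857 − 2.21407)/3 = 2.10007
  B₂ = (4·2.10815 − 2.12857)/3 = 2.10134
Then eliminate the h^4 term (factor 2^4 = 16):
  (16·2.10134 − 2.10007)/15 = 2.10142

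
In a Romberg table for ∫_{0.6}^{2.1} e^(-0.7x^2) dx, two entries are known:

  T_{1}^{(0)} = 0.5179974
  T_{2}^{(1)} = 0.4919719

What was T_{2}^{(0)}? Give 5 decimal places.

0.49848

From T_{2}^{(1)} = (4·T_{2}^{(0)} − T_{1}^{(0)})/3, solve for T_{2}^{(0)}:
4·T_{2}^{(0)} = 3·0.4919719 + 0.5179974 = 1.9939131
T_{2}^{(0)} = 0.4984783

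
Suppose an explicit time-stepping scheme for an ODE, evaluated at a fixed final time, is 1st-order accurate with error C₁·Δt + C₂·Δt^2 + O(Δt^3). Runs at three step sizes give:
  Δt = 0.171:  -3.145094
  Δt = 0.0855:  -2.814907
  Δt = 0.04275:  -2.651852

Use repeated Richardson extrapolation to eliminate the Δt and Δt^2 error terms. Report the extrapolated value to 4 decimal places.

-2.4902

First eliminate the Δt term (factor 2^1 = 2):
  B₁ = (2·(-2.814907) − (-3.145094))/1 = -2.484720
  B₂ = (2·(-2.651852) − (-2.814907))/1 = -2.488797
Then eliminate the Δt^2 term (factor 2^2 = 4):
  (4·(-2.488797) − (-2.484720))/3 = -2.490156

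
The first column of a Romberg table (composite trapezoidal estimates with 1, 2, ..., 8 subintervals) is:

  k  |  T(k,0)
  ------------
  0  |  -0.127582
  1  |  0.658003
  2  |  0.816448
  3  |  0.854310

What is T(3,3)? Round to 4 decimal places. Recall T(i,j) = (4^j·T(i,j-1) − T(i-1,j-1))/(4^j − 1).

Richardson extrapolation on the trapezoidal column (denominator 4−1=3):
T(1,1) = (4·0.658003 − (-0.127582)) / 3 = 0.919865
T(2,1) = (4·0.816448 − 0.658003) / 3 = 0.869263
T(3,1) = 0.854310 + (0.854310 − 0.816448)/3 = 0.866931
T(2,2) = 0.869263 + (0.869263 − 0.919865)/15 = 0.865890
T(3,2) = 0.866931 + (0.866931 − 0.869263)/15 = 0.866776
T(3,3) = (64·0.866776 − 0.865890) / 63 = 0.866790

0.8668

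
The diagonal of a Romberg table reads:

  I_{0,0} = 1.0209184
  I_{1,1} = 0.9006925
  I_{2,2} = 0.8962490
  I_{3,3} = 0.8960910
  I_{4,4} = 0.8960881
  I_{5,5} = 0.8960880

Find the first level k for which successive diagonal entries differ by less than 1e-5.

|I_{1,1} − I_{0,0}| = 0.1202259 ≥ 1e-5
|I_{2,2} − I_{1,1}| = 0.0044435 ≥ 1e-5
|I_{3,3} − I_{2,2}| = 0.0001580 ≥ 1e-5
|I_{4,4} − I_{3,3}| = 0.0000029 < 1e-5

k = 4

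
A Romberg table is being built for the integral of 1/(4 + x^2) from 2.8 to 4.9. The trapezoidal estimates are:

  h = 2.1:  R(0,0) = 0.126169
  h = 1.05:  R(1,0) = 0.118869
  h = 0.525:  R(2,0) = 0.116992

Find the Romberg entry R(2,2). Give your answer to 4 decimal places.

Richardson extrapolation on the trapezoidal column (denominator 4−1=3):
R(1,1) = 0.118869 + (0.118869 − 0.126169)/3 = 0.116436
R(2,1) = (4·0.116992 − 0.118869) / 3 = 0.116366
R(2,2) = (16·0.116366 − 0.116436) / 15 = 0.116361
(Column j=1 coincides with Simpson's rule on the same nodes.)

0.1164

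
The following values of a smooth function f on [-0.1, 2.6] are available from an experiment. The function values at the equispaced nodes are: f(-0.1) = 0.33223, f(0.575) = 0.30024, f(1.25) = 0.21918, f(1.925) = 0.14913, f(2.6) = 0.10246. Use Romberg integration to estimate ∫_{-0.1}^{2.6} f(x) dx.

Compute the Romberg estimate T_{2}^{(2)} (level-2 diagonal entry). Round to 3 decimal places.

0.602

T_{0}^{(0)} (trapezoid, 1 panel, h=2.7000): 0.58683
T_{1}^{(0)} (trapezoid, 2 panels, h=1.3500): 0.58931
T_{2}^{(0)} (trapezoid, 4 panels, h=0.6750): 0.59798
T_{1}^{(1)} = 0.58931 + (0.58931 − 0.58683)/3 = 0.59014
T_{2}^{(1)} = 0.59798 + (0.59798 − 0.58931)/3 = 0.60087
T_{2}^{(2)} = 0.60087 + (0.60087 − 0.59014)/15 = 0.60159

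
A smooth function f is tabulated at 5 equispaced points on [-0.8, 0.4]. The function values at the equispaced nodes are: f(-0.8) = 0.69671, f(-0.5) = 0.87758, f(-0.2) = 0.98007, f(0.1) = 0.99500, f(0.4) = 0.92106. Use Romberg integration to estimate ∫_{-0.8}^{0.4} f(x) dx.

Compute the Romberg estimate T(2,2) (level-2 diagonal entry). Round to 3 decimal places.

T(0,0) (trapezoid, 1 panel, h=1.2000): 0.97066
T(1,0) (trapezoid, 2 panels, h=0.6000): 1.07337
T(2,0) (trapezoid, 4 panels, h=0.3000): 1.09846
T(1,1) = 1.07337 + (1.07337 − 0.97066)/3 = 1.10761
T(2,1) = 1.09846 + (1.09846 − 1.07337)/3 = 1.10682
T(2,2) = 1.10682 + (1.10682 − 1.10761)/15 = 1.10677

1.107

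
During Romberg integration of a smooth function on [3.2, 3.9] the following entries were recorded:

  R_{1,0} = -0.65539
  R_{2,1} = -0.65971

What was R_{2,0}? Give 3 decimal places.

-0.659

From R_{2,1} = (4·R_{2,0} − R_{1,0})/3, solve for R_{2,0}:
4·R_{2,0} = 3·(-0.65971) + (-0.65539) = -2.63452
R_{2,0} = -0.65863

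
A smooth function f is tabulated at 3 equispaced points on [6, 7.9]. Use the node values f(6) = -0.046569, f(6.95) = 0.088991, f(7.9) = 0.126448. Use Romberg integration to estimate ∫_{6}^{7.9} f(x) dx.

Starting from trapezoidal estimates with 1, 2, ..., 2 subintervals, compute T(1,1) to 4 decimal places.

T(0,0) (trapezoid, 1 panel, h=1.9000): 0.075885
T(1,0) (trapezoid, 2 panels, h=0.9500): 0.122484
T(1,1) = 0.122484 + (0.122484 − 0.075885)/3 = 0.138017

0.1380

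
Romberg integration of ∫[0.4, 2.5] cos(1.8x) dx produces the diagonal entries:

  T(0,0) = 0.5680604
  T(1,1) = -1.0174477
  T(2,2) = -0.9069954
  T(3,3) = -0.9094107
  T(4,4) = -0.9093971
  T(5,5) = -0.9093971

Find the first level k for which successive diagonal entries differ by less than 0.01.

|T(1,1) − T(0,0)| = 1.5855081 ≥ 0.01
|T(2,2) − T(1,1)| = 0.1104523 ≥ 0.01
|T(3,3) − T(2,2)| = 0.0024153 < 0.01

k = 3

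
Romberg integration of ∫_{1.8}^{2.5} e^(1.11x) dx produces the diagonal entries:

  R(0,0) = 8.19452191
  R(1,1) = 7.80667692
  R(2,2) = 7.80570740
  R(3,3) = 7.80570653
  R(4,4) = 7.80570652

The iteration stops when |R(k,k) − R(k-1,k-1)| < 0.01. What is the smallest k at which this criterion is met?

k = 2

|R(1,1) − R(0,0)| = 0.38784499 ≥ 0.01
|R(2,2) − R(1,1)| = 0.00096952 < 0.01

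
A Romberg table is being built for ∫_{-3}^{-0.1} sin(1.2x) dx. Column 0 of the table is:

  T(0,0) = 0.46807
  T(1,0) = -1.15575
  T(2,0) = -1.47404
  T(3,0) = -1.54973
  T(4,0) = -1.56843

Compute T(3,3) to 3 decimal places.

T(1,1) = -1.15575 + (-1.15575 − 0.46807)/3 = -1.69702
T(2,1) = -1.47404 + (-1.47404 − (-1.15575))/3 = -1.58014
T(3,1) = -1.54973 + (-1.54973 − (-1.47404))/3 = -1.57496
T(2,2) = (16·(-1.58014) − (-1.69702)) / 15 = -1.57235
T(3,2) = -1.57496 + (-1.57496 − (-1.58014))/15 = -1.57461
T(3,3) = (64·(-1.57461) − (-1.57235)) / 63 = -1.57465

-1.575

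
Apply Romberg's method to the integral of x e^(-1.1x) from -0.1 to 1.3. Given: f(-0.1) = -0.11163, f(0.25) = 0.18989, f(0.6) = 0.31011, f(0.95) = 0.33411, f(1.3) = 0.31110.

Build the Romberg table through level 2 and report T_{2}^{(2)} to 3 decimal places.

T_{0}^{(0)} (trapezoid, 1 panel, h=1.4000): 0.13963
T_{1}^{(0)} (trapezoid, 2 panels, h=0.7000): 0.28689
T_{2}^{(0)} (trapezoid, 4 panels, h=0.3500): 0.32685
T_{1}^{(1)} = 0.28689 + (0.28689 − 0.13963)/3 = 0.33598
T_{2}^{(1)} = 0.32685 + (0.32685 − 0.28689)/3 = 0.34017
T_{2}^{(2)} = 0.34017 + (0.34017 − 0.33598)/15 = 0.34045

0.340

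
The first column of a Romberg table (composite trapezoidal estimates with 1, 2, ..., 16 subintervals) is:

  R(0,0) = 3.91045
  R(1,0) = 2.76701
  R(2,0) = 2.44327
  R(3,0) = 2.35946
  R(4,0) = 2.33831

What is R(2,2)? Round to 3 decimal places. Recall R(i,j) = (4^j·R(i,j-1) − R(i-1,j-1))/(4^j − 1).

Richardson extrapolation on the trapezoidal column (denominator 4−1=3):
R(1,1) = (4·2.76701 − 3.91045) / 3 = 2.38586
R(2,1) = (4·2.44327 − 2.76701) / 3 = 2.33536
R(2,2) = 2.33536 + (2.33536 − 2.38586)/15 = 2.33199

2.332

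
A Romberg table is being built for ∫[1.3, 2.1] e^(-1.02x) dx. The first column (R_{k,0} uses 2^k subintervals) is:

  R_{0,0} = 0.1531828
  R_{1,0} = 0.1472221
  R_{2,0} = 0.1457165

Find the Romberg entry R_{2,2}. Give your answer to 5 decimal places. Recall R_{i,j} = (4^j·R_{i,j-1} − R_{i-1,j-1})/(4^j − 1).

0.14521

Richardson extrapolation on the trapezoidal column (denominator 4−1=3):
R_{1,1} = (4·0.1472221 − 0.1531828) / 3 = 0.1452352
R_{2,1} = 0.1457165 + (0.1457165 − 0.1472221)/3 = 0.1452146
R_{2,2} = (16·0.1452146 − 0.1452352) / 15 = 0.1452132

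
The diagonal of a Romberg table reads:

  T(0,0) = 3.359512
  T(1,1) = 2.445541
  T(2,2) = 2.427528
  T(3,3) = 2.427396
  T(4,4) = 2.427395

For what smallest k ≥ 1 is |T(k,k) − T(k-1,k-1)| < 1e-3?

k = 3

|T(1,1) − T(0,0)| = 0.913971 ≥ 1e-3
|T(2,2) − T(1,1)| = 0.018013 ≥ 1e-3
|T(3,3) − T(2,2)| = 0.000132 < 1e-3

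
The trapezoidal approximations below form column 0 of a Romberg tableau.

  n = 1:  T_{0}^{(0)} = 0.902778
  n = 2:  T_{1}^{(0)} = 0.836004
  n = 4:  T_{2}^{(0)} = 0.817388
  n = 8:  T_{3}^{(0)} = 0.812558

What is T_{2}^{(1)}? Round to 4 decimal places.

Richardson extrapolation on the trapezoidal column (denominator 4−1=3):
T_{2}^{(1)} = 0.817388 + (0.817388 − 0.836004)/3 = 0.811183
(Column j=1 coincides with Simpson's rule on the same nodes.)

0.8112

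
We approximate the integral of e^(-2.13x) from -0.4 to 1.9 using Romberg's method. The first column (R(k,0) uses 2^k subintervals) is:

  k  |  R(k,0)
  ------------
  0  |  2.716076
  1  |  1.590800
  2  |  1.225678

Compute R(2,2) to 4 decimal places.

1.0965

Richardson extrapolation on the trapezoidal column (denominator 4−1=3):
R(1,1) = 1.590800 + (1.590800 − 2.716076)/3 = 1.215708
R(2,1) = 1.225678 + (1.225678 − 1.590800)/3 = 1.103971
R(2,2) = 1.103971 + (1.103971 − 1.215708)/15 = 1.096522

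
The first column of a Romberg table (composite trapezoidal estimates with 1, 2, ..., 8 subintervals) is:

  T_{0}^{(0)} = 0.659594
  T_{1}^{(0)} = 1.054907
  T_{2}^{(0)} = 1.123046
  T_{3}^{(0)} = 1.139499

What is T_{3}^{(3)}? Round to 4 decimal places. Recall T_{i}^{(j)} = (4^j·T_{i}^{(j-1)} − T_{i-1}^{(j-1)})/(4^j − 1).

1.1450

Richardson extrapolation on the trapezoidal column (denominator 4−1=3):
T_{1}^{(1)} = (4·1.054907 − 0.659594) / 3 = 1.186678
T_{2}^{(1)} = 1.123046 + (1.123046 − 1.054907)/3 = 1.145759
T_{3}^{(1)} = (4·1.139499 − 1.123046) / 3 = 1.144983
T_{2}^{(2)} = 1.145759 + (1.145759 − 1.186678)/15 = 1.143031
T_{3}^{(2)} = 1.144983 + (1.144983 − 1.145759)/15 = 1.144931
T_{3}^{(3)} = (64·1.144931 − 1.143031) / 63 = 1.144961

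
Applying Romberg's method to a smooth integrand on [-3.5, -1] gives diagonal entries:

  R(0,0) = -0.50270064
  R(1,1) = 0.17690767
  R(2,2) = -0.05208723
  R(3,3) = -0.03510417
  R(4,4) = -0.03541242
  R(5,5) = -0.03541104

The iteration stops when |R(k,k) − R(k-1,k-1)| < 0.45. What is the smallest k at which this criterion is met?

k = 2

|R(1,1) − R(0,0)| = 0.67960831 ≥ 0.45
|R(2,2) − R(1,1)| = 0.22899490 < 0.45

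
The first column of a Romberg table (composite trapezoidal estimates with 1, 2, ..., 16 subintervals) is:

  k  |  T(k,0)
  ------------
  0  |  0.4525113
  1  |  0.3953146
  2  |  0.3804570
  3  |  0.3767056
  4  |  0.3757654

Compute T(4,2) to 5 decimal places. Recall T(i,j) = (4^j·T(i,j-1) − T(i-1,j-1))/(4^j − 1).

Richardson extrapolation on the trapezoidal column (denominator 4−1=3):
T(3,1) = (4·0.3767056 − 0.3804570) / 3 = 0.3754551
T(4,1) = 0.3757654 + (0.3757654 − 0.3767056)/3 = 0.3754520
T(4,2) = (16·0.3754520 − 0.3754551) / 15 = 0.3754518

0.37545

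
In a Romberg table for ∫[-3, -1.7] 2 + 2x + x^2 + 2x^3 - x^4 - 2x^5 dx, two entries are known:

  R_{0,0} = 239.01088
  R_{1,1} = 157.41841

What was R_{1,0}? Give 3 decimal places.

177.817

From R_{1,1} = (4·R_{1,0} − R_{0,0})/3, solve for R_{1,0}:
4·R_{1,0} = 3·157.41841 + 239.01088 = 711.26611
R_{1,0} = 177.81653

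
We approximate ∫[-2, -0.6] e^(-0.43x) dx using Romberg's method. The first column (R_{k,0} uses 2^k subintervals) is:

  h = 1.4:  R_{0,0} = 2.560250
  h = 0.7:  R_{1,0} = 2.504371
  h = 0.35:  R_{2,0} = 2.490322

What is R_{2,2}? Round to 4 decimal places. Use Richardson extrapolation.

2.4856

Richardson extrapolation on the trapezoidal column (denominator 4−1=3):
R_{1,1} = 2.504371 + (2.504371 − 2.560250)/3 = 2.485745
R_{2,1} = (4·2.490322 − 2.504371) / 3 = 2.485639
R_{2,2} = (16·2.485639 − 2.485745) / 15 = 2.485632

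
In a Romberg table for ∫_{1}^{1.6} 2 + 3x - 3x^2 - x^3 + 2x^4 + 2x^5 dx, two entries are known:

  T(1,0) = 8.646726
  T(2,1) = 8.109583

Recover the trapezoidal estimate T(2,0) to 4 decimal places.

8.2439

From T(2,1) = (4·T(2,0) − T(1,0))/3, solve for T(2,0):
4·T(2,0) = 3·8.109583 + 8.646726 = 32.975475
T(2,0) = 8.243869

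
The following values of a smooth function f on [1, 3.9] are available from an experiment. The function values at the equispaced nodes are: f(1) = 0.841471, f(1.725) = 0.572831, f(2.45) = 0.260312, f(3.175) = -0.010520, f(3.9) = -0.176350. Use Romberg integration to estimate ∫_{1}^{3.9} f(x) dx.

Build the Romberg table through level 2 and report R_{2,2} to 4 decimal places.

R_{0,0} (trapezoid, 1 panel, h=2.9000): 0.964425
R_{1,0} (trapezoid, 2 panels, h=1.4500): 0.859665
R_{2,0} (trapezoid, 4 panels, h=0.7250): 0.837508
R_{1,1} = 0.859665 + (0.859665 − 0.964425)/3 = 0.824745
R_{2,1} = 0.837508 + (0.837508 − 0.859665)/3 = 0.830122
R_{2,2} = 0.830122 + (0.830122 − 0.824745)/15 = 0.830480

0.8305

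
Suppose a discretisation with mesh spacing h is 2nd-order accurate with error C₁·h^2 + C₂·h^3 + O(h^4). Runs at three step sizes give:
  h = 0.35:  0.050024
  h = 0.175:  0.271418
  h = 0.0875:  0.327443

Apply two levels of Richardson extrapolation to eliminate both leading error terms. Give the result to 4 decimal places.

0.3462

First eliminate the h^2 term (factor 2^2 = 4):
  B₁ = (4·0.271418 − 0.050024)/3 = 0.345216
  B₂ = (4·0.327443 − 0.271418)/3 = 0.346118
Then eliminate the h^3 term (factor 2^3 = 8):
  (8·0.346118 − 0.345216)/7 = 0.346247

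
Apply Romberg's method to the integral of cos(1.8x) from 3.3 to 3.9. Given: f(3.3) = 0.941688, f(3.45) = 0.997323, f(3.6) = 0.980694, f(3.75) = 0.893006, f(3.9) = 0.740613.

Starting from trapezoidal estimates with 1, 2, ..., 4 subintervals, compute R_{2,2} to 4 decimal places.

0.5602

R_{0,0} (trapezoid, 1 panel, h=0.6000): 0.504690
R_{1,0} (trapezoid, 2 panels, h=0.3000): 0.546553
R_{2,0} (trapezoid, 4 panels, h=0.1500): 0.556826
R_{1,1} = 0.546553 + (0.546553 − 0.504690)/3 = 0.560507
R_{2,1} = 0.556826 + (0.556826 − 0.546553)/3 = 0.560250
R_{2,2} = 0.560250 + (0.560250 − 0.560507)/15 = 0.560233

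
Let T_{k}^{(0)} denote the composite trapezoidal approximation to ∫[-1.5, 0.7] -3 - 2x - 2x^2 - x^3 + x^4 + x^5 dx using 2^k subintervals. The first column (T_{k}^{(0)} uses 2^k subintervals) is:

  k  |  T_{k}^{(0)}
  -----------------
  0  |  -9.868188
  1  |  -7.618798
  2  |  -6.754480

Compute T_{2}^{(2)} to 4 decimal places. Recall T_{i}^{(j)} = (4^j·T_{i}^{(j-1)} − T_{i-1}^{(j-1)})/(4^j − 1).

T_{1}^{(1)} = (4·(-7.618798) − (-9.868188)) / 3 = -6.869001
T_{2}^{(1)} = -6.754480 + (-6.754480 − (-7.618798))/3 = -6.466374
T_{2}^{(2)} = -6.466374 + (-6.466374 − (-6.869001))/15 = -6.439532
(Column j=1 coincides with Simpson's rule on the same nodes.)

-6.4395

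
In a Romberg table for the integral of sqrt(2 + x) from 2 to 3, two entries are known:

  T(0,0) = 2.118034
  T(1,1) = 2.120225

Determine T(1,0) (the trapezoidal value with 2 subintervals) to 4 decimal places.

From T(1,1) = (4·T(1,0) − T(0,0))/3, solve for T(1,0):
4·T(1,0) = 3·2.120225 + 2.118034 = 8.478709
T(1,0) = 2.119677

2.1197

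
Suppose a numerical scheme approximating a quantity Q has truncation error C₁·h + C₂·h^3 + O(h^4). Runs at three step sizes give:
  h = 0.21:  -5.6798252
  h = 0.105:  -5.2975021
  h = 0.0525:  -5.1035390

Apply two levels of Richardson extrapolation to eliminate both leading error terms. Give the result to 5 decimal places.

First eliminate the h term (factor 2^1 = 2):
  B₁ = (2·(-5.2975021) − (-5.6798252))/1 = -4.9151790
  B₂ = (2·(-5.1035390) − (-5.2975021))/1 = -4.9095759
Then eliminate the h^3 term (factor 2^3 = 8):
  (8·(-4.9095759) − (-4.9151790))/7 = -4.9087755

-4.90878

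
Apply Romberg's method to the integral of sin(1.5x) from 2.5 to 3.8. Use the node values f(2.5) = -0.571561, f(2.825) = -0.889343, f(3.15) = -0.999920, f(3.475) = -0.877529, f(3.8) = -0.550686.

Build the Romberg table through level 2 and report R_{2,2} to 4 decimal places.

R_{0,0} (trapezoid, 1 panel, h=1.3000): -0.729461
R_{1,0} (trapezoid, 2 panels, h=0.6500): -1.014678
R_{2,0} (trapezoid, 4 panels, h=0.3250): -1.081573
R_{1,1} = -1.014678 + (-1.014678 − (-0.729461))/3 = -1.109750
R_{2,1} = -1.081573 + (-1.081573 − (-1.014678))/3 = -1.103871
R_{2,2} = -1.103871 + (-1.103871 − (-1.109750))/15 = -1.103479

-1.1035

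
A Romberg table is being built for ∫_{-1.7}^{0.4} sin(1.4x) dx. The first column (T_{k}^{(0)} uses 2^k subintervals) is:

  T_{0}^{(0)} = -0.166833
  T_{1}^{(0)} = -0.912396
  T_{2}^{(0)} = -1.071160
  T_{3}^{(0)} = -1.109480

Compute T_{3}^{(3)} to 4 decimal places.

-1.1221

Richardson extrapolation on the trapezoidal column (denominator 4−1=3):
T_{1}^{(1)} = -0.912396 + (-0.912396 − (-0.166833))/3 = -1.160917
T_{2}^{(1)} = (4·(-1.071160) − (-0.912396)) / 3 = -1.124081
T_{3}^{(1)} = (4·(-1.109480) − (-1.071160)) / 3 = -1.122253
T_{2}^{(2)} = (16·(-1.124081) − (-1.160917)) / 15 = -1.121625
T_{3}^{(2)} = -1.122253 + (-1.122253 − (-1.124081))/15 = -1.122131
T_{3}^{(3)} = (64·(-1.122131) − (-1.121625)) / 63 = -1.122139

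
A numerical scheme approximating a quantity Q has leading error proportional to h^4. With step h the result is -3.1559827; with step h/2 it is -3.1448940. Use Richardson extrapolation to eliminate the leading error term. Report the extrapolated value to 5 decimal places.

Extrapolated value = (16·A(h/2) − A(h)) / (16 − 1)
= (16·(-3.1448940) − (-3.1559827)) / 15
= -47.1623213 / 15 = -3.1441548

-3.14415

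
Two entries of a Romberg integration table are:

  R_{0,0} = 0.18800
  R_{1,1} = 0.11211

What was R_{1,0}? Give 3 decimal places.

From R_{1,1} = (4·R_{1,0} − R_{0,0})/3, solve for R_{1,0}:
4·R_{1,0} = 3·0.11211 + 0.18800 = 0.52433
R_{1,0} = 0.13108

0.131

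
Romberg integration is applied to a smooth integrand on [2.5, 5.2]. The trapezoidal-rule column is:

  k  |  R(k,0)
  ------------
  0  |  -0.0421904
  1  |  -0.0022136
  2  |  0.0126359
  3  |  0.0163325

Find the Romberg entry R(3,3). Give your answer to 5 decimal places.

Richardson extrapolation on the trapezoidal column (denominator 4−1=3):
R(1,1) = (4·(-0.0022136) − (-0.0421904)) / 3 = 0.0111120
R(2,1) = (4·0.0126359 − (-0.0022136)) / 3 = 0.0175857
R(3,1) = (4·0.0163325 − 0.0126359) / 3 = 0.0175647
R(2,2) = 0.0175857 + (0.0175857 − 0.0111120)/15 = 0.0180173
R(3,2) = (16·0.0175647 − 0.0175857) / 15 = 0.0175633
R(3,3) = 0.0175633 + (0.0175633 − 0.0180173)/63 = 0.0175561

0.01756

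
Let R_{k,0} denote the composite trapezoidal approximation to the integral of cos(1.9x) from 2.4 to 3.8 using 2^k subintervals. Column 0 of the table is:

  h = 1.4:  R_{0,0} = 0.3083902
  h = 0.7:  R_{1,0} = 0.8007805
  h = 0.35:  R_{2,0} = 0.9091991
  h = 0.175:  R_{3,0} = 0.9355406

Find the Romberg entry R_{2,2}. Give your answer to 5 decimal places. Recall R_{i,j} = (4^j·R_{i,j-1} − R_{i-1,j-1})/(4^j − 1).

0.94403

Richardson extrapolation on the trapezoidal column (denominator 4−1=3):
R_{1,1} = 0.8007805 + (0.8007805 − 0.3083902)/3 = 0.9649106
R_{2,1} = 0.9091991 + (0.9091991 − 0.8007805)/3 = 0.9453386
R_{2,2} = 0.9453386 + (0.9453386 − 0.9649106)/15 = 0.9440338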